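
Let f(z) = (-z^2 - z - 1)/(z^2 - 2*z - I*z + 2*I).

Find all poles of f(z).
The singularities of f are the zeros of the denominator. Factoring,
  z^2 - 2*z - I*z + 2*I = (z - I)*(z - 2)
so the candidates are z = I, z = 2.

Check the numerator P(z) = -z^2 - z - 1 at each one:
  P(I) = -I ≠ 0, so z = I is a (simple) pole.
  P(2) = -7 ≠ 0, so z = 2 is a (simple) pole.

Poles of f: {I, 2}

Final answer: {I, 2}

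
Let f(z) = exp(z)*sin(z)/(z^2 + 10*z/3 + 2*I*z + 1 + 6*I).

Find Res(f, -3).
Write f(z) = P(z)/Q(z) with P(z) = exp(z)*sin(z) and Q(z) = z^2 + 10*z/3 + 2*I*z + 1 + 6*I.
The denominator factors as Q(z) = (z + 1/3 + 2*I)*(z + 3), so z = -3 is a simple zero of Q and P is analytic there; z = -3 is therefore a simple pole and
  Res(f, z₀) = P(z₀)/Q'(z₀).

Q'(z) = 2*z + 10/3 + 2*I, so Q'(-3) = -8/3 + 2*I.
P(-3) = -exp(-3)*sin(3).

Res(f, -3) = (-exp(-3)*sin(3))/(-8/3 + 2*I) = (6/25 + 9*I/50)*exp(-3)*sin(3)

Final answer: (6/25 + 9*I/50)*exp(-3)*sin(3)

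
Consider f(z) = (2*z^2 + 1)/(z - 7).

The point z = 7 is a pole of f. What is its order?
Factor the denominator:
  z - 7 = (z - 7)

The numerator P(z) = 2*z^2 + 1 has P(7) = 99 ≠ 0, so no factor of (z - 7) cancels.
Near z = 7 we can therefore write f(z) = g(z)/(z - 7) with g analytic at 7 and g(7) ≠ 0 (g is just the numerator).

Hence z = 7 is a pole of order 1.

Final answer: 1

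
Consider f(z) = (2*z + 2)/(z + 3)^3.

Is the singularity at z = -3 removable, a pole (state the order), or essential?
Write f(z) = g(z)/(z + 3)^3 with g(z) = 2*z + 2.
g is entire and g(-3) = -4 ≠ 0, so no factor of (z + 3) cancels: the Laurent expansion of f about z = -3 starts at the power -3, i.e. lim_{z→z₀} (z - z₀)^3 f(z) = -4 is finite and nonzero.
So z = -3 is a pole of order 3.

Final answer: pole of order 3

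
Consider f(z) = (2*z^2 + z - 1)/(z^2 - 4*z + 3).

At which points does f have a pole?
The singularities of f are the zeros of the denominator. Factoring,
  z^2 - 4*z + 3 = (z - 3)*(z - 1)
so the candidates are z = 3, z = 1.

Check the numerator P(z) = 2*z^2 + z - 1 at each one:
  P(3) = 20 ≠ 0, so z = 3 is a (simple) pole.
  P(1) = 2 ≠ 0, so z = 1 is a (simple) pole.

Poles of f: {1, 3}

Final answer: {1, 3}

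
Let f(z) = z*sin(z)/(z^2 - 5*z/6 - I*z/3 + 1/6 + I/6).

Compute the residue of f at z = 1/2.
Write f(z) = P(z)/Q(z) with P(z) = z*sin(z) and Q(z) = z^2 - 5*z/6 - I*z/3 + 1/6 + I/6.
The denominator factors as Q(z) = (z - 1/3 - I/3)*(z - 1/2), so z = 1/2 is a simple zero of Q and P is analytic there; z = 1/2 is therefore a simple pole and
  Res(f, z₀) = P(z₀)/Q'(z₀).

Q'(z) = 2*z - 5/6 - I/3, so Q'(1/2) = 1/6 - I/3.
P(1/2) = sin(1/2)/2.

Res(f, 1/2) = (sin(1/2)/2)/(1/6 - I/3) = (3/5 + 6*I/5)*sin(1/2)

Final answer: (3/5 + 6*I/5)*sin(1/2)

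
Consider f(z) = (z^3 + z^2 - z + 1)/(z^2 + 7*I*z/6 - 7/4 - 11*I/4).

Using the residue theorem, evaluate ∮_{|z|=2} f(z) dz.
By the residue theorem, ∮_C f(z) dz = 2πi · (sum of the residues of f at the poles inside |z| = 2).

The denominator factors as (z + 3/2 + 3*I/2)*(z - 3/2 - I/3), so the singularities of f are simple poles at z = -3/2 - 3*I/2, z = 3/2 + I/3.
  |-3/2 - 3*I/2|² = 9/2 > 4 = 2², so this pole is outside the contour.
  |3/2 + I/3|² = 85/36 < 4 = 2², so this pole is inside the contour.

With P(z) = z^3 + z^2 - z + 1 and Q(z) = z^2 + 7*I*z/6 - 7/4 - 11*I/4, each pole is simple, so Res(f, z₀) = P(z₀)/Q'(z₀) with Q'(z) = 2*z + 7*I/6.
  Res(f, 3/2 + I/3) = P(3/2 + I/3)/Q'(3/2 + I/3) = (325/72 + 311*I/108)/(3 + 11*I/6) = 6098/4005 + 157*I/5340

∮_C f(z) dz = 2πi · (6098/4005 + 157*I/5340) = pi*(-157/2670 + 12196*I/4005)

Final answer: pi*(-157/2670 + 12196*I/4005)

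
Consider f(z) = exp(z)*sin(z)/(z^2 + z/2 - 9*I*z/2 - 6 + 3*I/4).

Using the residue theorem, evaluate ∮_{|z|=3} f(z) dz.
By the residue theorem, ∮_C f(z) dz = 2πi · (sum of the residues of f at the poles inside |z| = 3).

The denominator factors as (z - 1 - 3*I/2)*(z + 3/2 - 3*I), so the singularities of f are simple poles at z = 1 + 3*I/2, z = -3/2 + 3*I.
  |1 + 3*I/2|² = 13/4 < 9 = 3², so this pole is inside the contour.
  |-3/2 + 3*I|² = 45/4 > 9 = 3², so this pole is outside the contour.

With P(z) = exp(z)*sin(z) and Q(z) = z^2 + z/2 - 9*I*z/2 - 6 + 3*I/4, each pole is simple, so Res(f, z₀) = P(z₀)/Q'(z₀) with Q'(z) = 2*z + 1/2 - 9*I/2.
  Res(f, 1 + 3*I/2) = P(1 + 3*I/2)/Q'(1 + 3*I/2) = (exp(1 + 3*I/2)*sin(1 + 3*I/2))/(5/2 - 3*I/2) = (5/17 + 3*I/17)*exp(1 + 3*I/2)*sin(1 + 3*I/2)

∮_C f(z) dz = 2πi · ((5/17 + 3*I/17)*exp(1 + 3*I/2)*sin(1 + 3*I/2)) = pi*(-6/17 + 10*I/17)*exp(1 + 3*I/2)*sin(1 + 3*I/2)

Final answer: pi*(-6/17 + 10*I/17)*exp(1 + 3*I/2)*sin(1 + 3*I/2)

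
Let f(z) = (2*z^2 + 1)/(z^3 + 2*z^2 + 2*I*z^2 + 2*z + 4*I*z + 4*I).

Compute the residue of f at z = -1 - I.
Write f(z) = P(z)/Q(z) with P(z) = 2*z^2 + 1 and Q(z) = z^3 + 2*z^2 + 2*I*z^2 + 2*z + 4*I*z + 4*I.
The denominator factors as Q(z) = (z + 1 + I)*(z + 2*I)*(z + 1 - I), so z = -1 - I is a simple zero of Q and P is analytic there; z = -1 - I is therefore a simple pole and
  Res(f, z₀) = P(z₀)/Q'(z₀).

Q'(z) = 3*z^2 + 4*z + 4*I*z + 2 + 4*I, so Q'(-1 - I) = 2 + 2*I.
P(-1 - I) = 1 + 4*I.

Res(f, -1 - I) = (1 + 4*I)/(2 + 2*I) = 5/4 + 3*I/4

Final answer: 5/4 + 3*I/4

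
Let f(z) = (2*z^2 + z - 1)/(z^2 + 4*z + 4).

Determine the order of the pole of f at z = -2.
Factor the denominator:
  z^2 + 4*z + 4 = (z + 2)^2

The numerator P(z) = 2*z^2 + z - 1 has P(-2) = 5 ≠ 0, so no factor of (z + 2) cancels.
Near z = -2 we can therefore write f(z) = g(z)/(z + 2)^2 with g analytic at -2 and g(-2) ≠ 0 (g is just the numerator).

Hence z = -2 is a pole of order 2.

Final answer: 2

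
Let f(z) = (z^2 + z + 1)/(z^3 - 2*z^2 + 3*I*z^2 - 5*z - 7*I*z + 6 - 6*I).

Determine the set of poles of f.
The singularities of f are the zeros of the denominator. Factoring,
  z^3 - 2*z^2 + 3*I*z^2 - 5*z - 7*I*z + 6 - 6*I = (z + 2*I)*(z + 1 + I)*(z - 3)
so the candidates are z = -2*I, z = -1 - I, z = 3.

Check the numerator P(z) = z^2 + z + 1 at each one:
  P(-2*I) = -3 - 2*I ≠ 0, so z = -2*I is a (simple) pole.
  P(-1 - I) = I ≠ 0, so z = -1 - I is a (simple) pole.
  P(3) = 13 ≠ 0, so z = 3 is a (simple) pole.

Poles of f: {-1 - I, -2*I, 3}

Final answer: {-1 - I, -2*I, 3}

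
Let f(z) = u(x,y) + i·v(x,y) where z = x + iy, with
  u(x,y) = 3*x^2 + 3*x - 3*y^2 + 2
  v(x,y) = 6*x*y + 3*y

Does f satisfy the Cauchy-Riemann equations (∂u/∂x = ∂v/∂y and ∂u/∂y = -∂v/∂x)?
∂u/∂x = 6*x + 3
∂v/∂y = 6*x + 3
∂u/∂y = -6*y
∂v/∂x = 6*y
∂u/∂x = ∂v/∂y and ∂u/∂y = -∂v/∂x hold identically; f is analytic.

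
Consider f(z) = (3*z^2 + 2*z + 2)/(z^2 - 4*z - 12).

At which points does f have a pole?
The singularities of f are the zeros of the denominator. Factoring,
  z^2 - 4*z - 12 = (z + 2)*(z - 6)
so the candidates are z = -2, z = 6.

Check the numerator P(z) = 3*z^2 + 2*z + 2 at each one:
  P(-2) = 10 ≠ 0, so z = -2 is a (simple) pole.
  P(6) = 122 ≠ 0, so z = 6 is a (simple) pole.

Poles of f: {-2, 6}

Final answer: {-2, 6}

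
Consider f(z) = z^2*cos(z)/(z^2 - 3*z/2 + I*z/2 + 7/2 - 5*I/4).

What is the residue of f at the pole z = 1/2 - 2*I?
Write f(z) = P(z)/Q(z) with P(z) = z^2*cos(z) and Q(z) = z^2 - 3*z/2 + I*z/2 + 7/2 - 5*I/4.
The denominator factors as Q(z) = (z - 1 - 3*I/2)*(z - 1/2 + 2*I), so z = 1/2 - 2*I is a simple zero of Q and P is analytic there; z = 1/2 - 2*I is therefore a simple pole and
  Res(f, z₀) = P(z₀)/Q'(z₀).

Q'(z) = 2*z - 3/2 + I/2, so Q'(1/2 - 2*I) = -1/2 - 7*I/2.
P(1/2 - 2*I) = (-15/4 - 2*I)*cos(1/2 - 2*I).

Res(f, 1/2 - 2*I) = ((-15/4 - 2*I)*cos(1/2 - 2*I))/(-1/2 - 7*I/2) = (71/100 - 97*I/100)*cos(1/2 - 2*I)

Final answer: (71/100 - 97*I/100)*cos(1/2 - 2*I)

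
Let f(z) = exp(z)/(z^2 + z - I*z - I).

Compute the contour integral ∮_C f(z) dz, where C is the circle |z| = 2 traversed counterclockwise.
By the residue theorem, ∮_C f(z) dz = 2πi · (sum of the residues of f at the poles inside |z| = 2).

The denominator factors as (z + 1)*(z - I), so the singularities of f are simple poles at z = -1, z = I.
  |-1|² = 1 < 4 = 2², so this pole is inside the contour.
  |I|² = 1 < 4 = 2², so this pole is inside the contour.

With P(z) = exp(z) and Q(z) = z^2 + z - I*z - I, each pole is simple, so Res(f, z₀) = P(z₀)/Q'(z₀) with Q'(z) = 2*z + 1 - I.
  Res(f, -1) = P(-1)/Q'(-1) = (exp(-1))/(-1 - I) = (-1/2 + I/2)*exp(-1)
  Res(f, I) = P(I)/Q'(I) = (exp(I))/(1 + I) = (1/2 - I/2)*exp(I)

Sum of residues inside C: (1/2 - I/2)*exp(I) + (-1/2 + I/2)*exp(-1)
∮_C f(z) dz = 2πi · ((1/2 - I/2)*exp(I) + (-1/2 + I/2)*exp(-1)) = pi*(-1 - I)*exp(-1) + pi*(1 + I)*exp(I)

Final answer: pi*(-1 - I)*exp(-1) + pi*(1 + I)*exp(I)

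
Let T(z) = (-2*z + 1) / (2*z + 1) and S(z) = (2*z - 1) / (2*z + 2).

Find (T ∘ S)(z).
(T ∘ S)(z) = T(S(z)) = ((-2)*S(z) + (1))/((2)*S(z) + (1)). Multiply numerator and denominator by 2*z + 2:
  numerator:   (-2)*(2*z - 1) + (1)*(2*z + 2) = -2*z + 4
  denominator: (2)*(2*z - 1) + (1)*(2*z + 2) = 6*z
(T ∘ S)(z) = (-2*z + 4)/(6*z) = (-z + 2)/(3*z)

Final answer: (-z + 2)/(3*z)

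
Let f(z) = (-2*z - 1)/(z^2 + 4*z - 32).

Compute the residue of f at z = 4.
Write f(z) = P(z)/Q(z) with P(z) = -2*z - 1 and Q(z) = z^2 + 4*z - 32.
The denominator factors as Q(z) = (z - 4)*(z + 8), so z = 4 is a simple zero of Q and P is analytic there; z = 4 is therefore a simple pole and
  Res(f, z₀) = P(z₀)/Q'(z₀).

Q'(z) = 2*z + 4, so Q'(4) = 12.
P(4) = -9.

Res(f, 4) = (-9)/(12) = -3/4

Final answer: -3/4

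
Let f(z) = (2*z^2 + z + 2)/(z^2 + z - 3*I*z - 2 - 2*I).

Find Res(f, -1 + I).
Write f(z) = P(z)/Q(z) with P(z) = 2*z^2 + z + 2 and Q(z) = z^2 + z - 3*I*z - 2 - 2*I.
The denominator factors as Q(z) = (z - 2*I)*(z + 1 - I), so z = -1 + I is a simple zero of Q and P is analytic there; z = -1 + I is therefore a simple pole and
  Res(f, z₀) = P(z₀)/Q'(z₀).

Q'(z) = 2*z + 1 - 3*I, so Q'(-1 + I) = -1 - I.
P(-1 + I) = 1 - 3*I.

Res(f, -1 + I) = (1 - 3*I)/(-1 - I) = 1 + 2*I

Final answer: 1 + 2*I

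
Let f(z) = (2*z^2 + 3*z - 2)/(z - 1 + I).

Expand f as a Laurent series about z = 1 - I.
Put w = z - (1 - I), i.e. z = w + 1 - I. The denominator is w, so it suffices to rewrite the numerator in powers of w.

P(z) = 2*z^2 + 3*z - 2
P(w + 1 - I) = 1 - 7*I + (7 - 4*I)*w + 2*w^2

Dividing each term by w:
  f = (1 - 7*I)/w + 7 - 4*I + 2*w

Substituting back w = z - 1 + I:
  f(z) = (1 - 7*I)/(z - 1 + I) + 7 - 4*I + 2*(z - 1 + I)

The series is finite because the numerator is a polynomial; the negative powers form the principal part, and the coefficient of 1/(z - 1 + I) gives Res(f, 1 - I) = 1 - 7*I.

Final answer: (1 - 7*I)/(z - 1 + I) + 7 - 4*I + 2*(z - 1 + I)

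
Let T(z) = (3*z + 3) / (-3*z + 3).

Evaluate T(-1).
0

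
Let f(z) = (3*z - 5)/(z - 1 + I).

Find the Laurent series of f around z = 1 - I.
Put w = z - (1 - I), i.e. z = w + 1 - I. The denominator is w, so it suffices to rewrite the numerator in powers of w.

P(z) = 3*z - 5
P(w + 1 - I) = -2 - 3*I + 3*w

Dividing each term by w:
  f = (-2 - 3*I)/w + 3

Substituting back w = z - 1 + I:
  f(z) = (-2 - 3*I)/(z - 1 + I) + 3

The series is finite because the numerator is a polynomial; the negative powers form the principal part, and the coefficient of 1/(z - 1 + I) gives Res(f, 1 - I) = -2 - 3*I.

Final answer: (-2 - 3*I)/(z - 1 + I) + 3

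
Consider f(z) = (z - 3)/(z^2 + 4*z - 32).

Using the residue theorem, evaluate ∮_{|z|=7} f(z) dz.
By the residue theorem, ∮_C f(z) dz = 2πi · (sum of the residues of f at the poles inside |z| = 7).

The denominator factors as (z - 4)*(z + 8), so the singularities of f are simple poles at z = 4, z = -8.
  |4|² = 16 < 49 = 7², so this pole is inside the contour.
  |-8|² = 64 > 49 = 7², so this pole is outside the contour.

With P(z) = z - 3 and Q(z) = z^2 + 4*z - 32, each pole is simple, so Res(f, z₀) = P(z₀)/Q'(z₀) with Q'(z) = 2*z + 4.
  Res(f, 4) = P(4)/Q'(4) = (1)/(12) = 1/12

∮_C f(z) dz = 2πi · (1/12) = I*pi/6

Final answer: I*pi/6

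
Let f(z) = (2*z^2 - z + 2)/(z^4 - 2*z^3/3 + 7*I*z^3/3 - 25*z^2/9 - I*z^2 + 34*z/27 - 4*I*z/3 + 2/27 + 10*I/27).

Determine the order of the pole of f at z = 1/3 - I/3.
2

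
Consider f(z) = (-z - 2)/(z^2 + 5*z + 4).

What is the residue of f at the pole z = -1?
Write f(z) = P(z)/Q(z) with P(z) = -z - 2 and Q(z) = z^2 + 5*z + 4.
The denominator factors as Q(z) = (z + 4)*(z + 1), so z = -1 is a simple zero of Q and P is analytic there; z = -1 is therefore a simple pole and
  Res(f, z₀) = P(z₀)/Q'(z₀).

Q'(z) = 2*z + 5, so Q'(-1) = 3.
P(-1) = -1.

Res(f, -1) = (-1)/(3) = -1/3

Final answer: -1/3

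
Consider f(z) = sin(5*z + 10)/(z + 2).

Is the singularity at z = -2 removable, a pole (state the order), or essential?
Let u = z + 2. The argument of sin is 5*z + 10 = 5u, so
  f = sin(5u)/u = ((5u) - (5u)^3/6 + ...)/u = 5 - (125/6)*u^2 + ...
The Laurent expansion about u = 0 has no negative powers; equivalently lim_{z→-2} f(z) = 5 exists and is finite.
So the singularity is removable.

Final answer: removable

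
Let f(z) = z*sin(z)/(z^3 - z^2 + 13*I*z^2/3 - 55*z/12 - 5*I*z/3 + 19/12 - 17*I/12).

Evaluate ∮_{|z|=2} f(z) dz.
By the residue theorem, ∮_C f(z) dz = 2πi · (sum of the residues of f at the poles inside |z| = 2).

The denominator factors as (z + 1/2 + I)*(z - 1/2 + I/3)*(z - 1 + 3*I), so the singularities of f are simple poles at z = -1/2 - I, z = 1/2 - I/3, z = 1 - 3*I.
  |-1/2 - I|² = 5/4 < 4 = 2², so this pole is inside the contour.
  |1/2 - I/3|² = 13/36 < 4 = 2², so this pole is inside the contour.
  |1 - 3*I|² = 10 > 4 = 2², so this pole is outside the contour.

With P(z) = z*sin(z) and Q(z) = z^3 - z^2 + 13*I*z^2/3 - 55*z/12 - 5*I*z/3 + 19/12 - 17*I/12, each pole is simple, so Res(f, z₀) = P(z₀)/Q'(z₀) with Q'(z) = 3*z^2 - 2*z + 26*I*z/3 - 55/12 - 5*I/3.
  Res(f, -1/2 - I) = P(-1/2 - I)/Q'(-1/2 - I) = ((1/2 + I)*sin(1/2 + I))/(17/6 - I) = (3/65 + 24*I/65)*sin(1/2 + I)
  Res(f, 1/2 - I/3) = P(1/2 - I/3)/Q'(1/2 - I/3) = ((1/2 - I/3)*sin(1/2 - I/3))/(-41/18 + 7*I/3) = (-621/3445 - 132*I/3445)*sin(1/2 - I/3)

Sum of residues inside C: (-621/3445 - 132*I/3445)*sin(1/2 - I/3) + (3/65 + 24*I/65)*sin(1/2 + I)
∮_C f(z) dz = 2πi · ((-621/3445 - 132*I/3445)*sin(1/2 - I/3) + (3/65 + 24*I/65)*sin(1/2 + I)) = pi*(-48/65 + 6*I/65)*sin(1/2 + I) + pi*(264/3445 - 1242*I/3445)*sin(1/2 - I/3)

Final answer: pi*(-48/65 + 6*I/65)*sin(1/2 + I) + pi*(264/3445 - 1242*I/3445)*sin(1/2 - I/3)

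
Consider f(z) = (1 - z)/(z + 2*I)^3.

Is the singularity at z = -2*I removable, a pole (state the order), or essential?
Write f(z) = g(z)/(z + 2*I)^3 with g(z) = 1 - z.
g is entire and g(-2*I) = 1 + 2*I ≠ 0, so no factor of (z + 2*I) cancels: the Laurent expansion of f about z = -2*I starts at the power -3, i.e. lim_{z→z₀} (z - z₀)^3 f(z) = 1 + 2*I is finite and nonzero.
So z = -2*I is a pole of order 3.

Final answer: pole of order 3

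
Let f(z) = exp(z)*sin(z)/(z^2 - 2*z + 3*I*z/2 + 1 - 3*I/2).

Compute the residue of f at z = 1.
Write f(z) = P(z)/Q(z) with P(z) = exp(z)*sin(z) and Q(z) = z^2 - 2*z + 3*I*z/2 + 1 - 3*I/2.
The denominator factors as Q(z) = (z - 1 + 3*I/2)*(z - 1), so z = 1 is a simple zero of Q and P is analytic there; z = 1 is therefore a simple pole and
  Res(f, z₀) = P(z₀)/Q'(z₀).

Q'(z) = 2*z - 2 + 3*I/2, so Q'(1) = 3*I/2.
P(1) = exp(1)*sin(1).

Res(f, 1) = (exp(1)*sin(1))/(3*I/2) = -2*exp(1)*I*sin(1)/3

Final answer: -2*exp(1)*I*sin(1)/3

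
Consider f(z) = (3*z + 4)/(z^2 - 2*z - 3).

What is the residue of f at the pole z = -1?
Write f(z) = P(z)/Q(z) with P(z) = 3*z + 4 and Q(z) = z^2 - 2*z - 3.
The denominator factors as Q(z) = (z + 1)*(z - 3), so z = -1 is a simple zero of Q and P is analytic there; z = -1 is therefore a simple pole and
  Res(f, z₀) = P(z₀)/Q'(z₀).

Q'(z) = 2*z - 2, so Q'(-1) = -4.
P(-1) = 1.

Res(f, -1) = (1)/(-4) = -1/4

Final answer: -1/4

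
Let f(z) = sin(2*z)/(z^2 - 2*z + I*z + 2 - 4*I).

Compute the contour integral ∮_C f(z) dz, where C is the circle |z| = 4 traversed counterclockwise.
By the residue theorem, ∮_C f(z) dz = 2πi · (sum of the residues of f at the poles inside |z| = 4).

The denominator factors as (z + 2*I)*(z - 2 - I), so the singularities of f are simple poles at z = -2*I, z = 2 + I.
  |-2*I|² = 4 < 16 = 4², so this pole is inside the contour.
  |2 + I|² = 5 < 16 = 4², so this pole is inside the contour.

With P(z) = sin(2*z) and Q(z) = z^2 - 2*z + I*z + 2 - 4*I, each pole is simple, so Res(f, z₀) = P(z₀)/Q'(z₀) with Q'(z) = 2*z - 2 + I.
  Res(f, -2*I) = P(-2*I)/Q'(-2*I) = (-I*sinh(4))/(-2 - 3*I) = (3/13 + 2*I/13)*sinh(4)
  Res(f, 2 + I) = P(2 + I)/Q'(2 + I) = (sin(4 + 2*I))/(2 + 3*I) = (2/13 - 3*I/13)*sin(4 + 2*I)

Sum of residues inside C: (2/13 - 3*I/13)*sin(4 + 2*I) + (3/13 + 2*I/13)*sinh(4)
∮_C f(z) dz = 2πi · ((2/13 - 3*I/13)*sin(4 + 2*I) + (3/13 + 2*I/13)*sinh(4)) = pi*(6/13 + 4*I/13)*sin(4 + 2*I) + pi*(-4/13 + 6*I/13)*sinh(4)

Final answer: pi*(6/13 + 4*I/13)*sin(4 + 2*I) + pi*(-4/13 + 6*I/13)*sinh(4)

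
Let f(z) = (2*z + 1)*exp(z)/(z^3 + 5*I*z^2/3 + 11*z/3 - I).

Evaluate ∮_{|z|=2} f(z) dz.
By the residue theorem, ∮_C f(z) dz = 2πi · (sum of the residues of f at the poles inside |z| = 2).

The denominator factors as (z + 3*I)*(z - I/3)*(z - I), so the singularities of f are simple poles at z = -3*I, z = I/3, z = I.
  |-3*I|² = 9 > 4 = 2², so this pole is outside the contour.
  |I/3|² = 1/9 < 4 = 2², so this pole is inside the contour.
  |I|² = 1 < 4 = 2², so this pole is inside the contour.

With P(z) = (2*z + 1)*exp(z) and Q(z) = z^3 + 5*I*z^2/3 + 11*z/3 - I, each pole is simple, so Res(f, z₀) = P(z₀)/Q'(z₀) with Q'(z) = 3*z^2 + 10*I*z/3 + 11/3.
  Res(f, I/3) = P(I/3)/Q'(I/3) = ((1 + 2*I/3)*exp(I/3))/(20/9) = (9/20 + 3*I/10)*exp(I/3)
  Res(f, I) = P(I)/Q'(I) = ((1 + 2*I)*exp(I))/(-8/3) = (-3/8 - 3*I/4)*exp(I)

Sum of residues inside C: (-3/8 - 3*I/4)*exp(I) + (9/20 + 3*I/10)*exp(I/3)
∮_C f(z) dz = 2πi · ((-3/8 - 3*I/4)*exp(I) + (9/20 + 3*I/10)*exp(I/3)) = pi*(-3/5 + 9*I/10)*exp(I/3) + pi*(3/2 - 3*I/4)*exp(I)

Final answer: pi*(-3/5 + 9*I/10)*exp(I/3) + pi*(3/2 - 3*I/4)*exp(I)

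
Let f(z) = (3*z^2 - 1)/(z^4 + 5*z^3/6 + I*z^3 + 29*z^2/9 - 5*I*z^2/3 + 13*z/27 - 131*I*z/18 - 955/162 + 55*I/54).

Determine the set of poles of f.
{-3/2 + I/3, -2/3 - 3*I, 1/3 + I, 1 + 2*I/3}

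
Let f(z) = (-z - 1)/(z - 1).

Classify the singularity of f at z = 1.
Write f(z) = g(z)/(z - 1) with g(z) = -z - 1.
g is entire and g(1) = -2 ≠ 0, so no factor of (z - 1) cancels: the Laurent expansion of f about z = 1 starts at the power -1, i.e. lim_{z→z₀} (z - z₀) f(z) = -2 is finite and nonzero.
So z = 1 is a pole of order 1.

Final answer: pole of order 1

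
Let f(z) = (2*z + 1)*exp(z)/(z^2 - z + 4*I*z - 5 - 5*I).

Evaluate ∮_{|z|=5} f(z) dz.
By the residue theorem, ∮_C f(z) dz = 2πi · (sum of the residues of f at the poles inside |z| = 5).

The denominator factors as (z - 2 + I)*(z + 1 + 3*I), so the singularities of f are simple poles at z = 2 - I, z = -1 - 3*I.
  |2 - I|² = 5 < 25 = 5², so this pole is inside the contour.
  |-1 - 3*I|² = 10 < 25 = 5², so this pole is inside the contour.

With P(z) = (2*z + 1)*exp(z) and Q(z) = z^2 - z + 4*I*z - 5 - 5*I, each pole is simple, so Res(f, z₀) = P(z₀)/Q'(z₀) with Q'(z) = 2*z - 1 + 4*I.
  Res(f, 2 - I) = P(2 - I)/Q'(2 - I) = ((5 - 2*I)*exp(2 - I))/(3 + 2*I) = (11/13 - 16*I/13)*exp(2 - I)
  Res(f, -1 - 3*I) = P(-1 - 3*I)/Q'(-1 - 3*I) = ((-1 - 6*I)*exp(-1 - 3*I))/(-3 - 2*I) = (15/13 + 16*I/13)*exp(-1 - 3*I)

Sum of residues inside C: (11/13 - 16*I/13)*exp(2 - I) + (15/13 + 16*I/13)*exp(-1 - 3*I)
∮_C f(z) dz = 2πi · ((11/13 - 16*I/13)*exp(2 - I) + (15/13 + 16*I/13)*exp(-1 - 3*I)) = pi*(32/13 + 22*I/13)*exp(2 - I) + pi*(-32/13 + 30*I/13)*exp(-1 - 3*I)

Final answer: pi*(32/13 + 22*I/13)*exp(2 - I) + pi*(-32/13 + 30*I/13)*exp(-1 - 3*I)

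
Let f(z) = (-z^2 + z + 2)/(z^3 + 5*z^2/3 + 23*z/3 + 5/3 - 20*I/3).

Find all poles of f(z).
The singularities of f are the zeros of the denominator. Factoring,
  z^3 + 5*z^2/3 + 23*z/3 + 5/3 - 20*I/3 = (z - I)*(z + 2/3 + 3*I)*(z + 1 - 2*I)
so the candidates are z = I, z = -2/3 - 3*I, z = -1 + 2*I.

Check the numerator P(z) = -z^2 + z + 2 at each one:
  P(I) = 3 + I ≠ 0, so z = I is a (simple) pole.
  P(-2/3 - 3*I) = 89/9 - 7*I ≠ 0, so z = -2/3 - 3*I is a (simple) pole.
  P(-1 + 2*I) = 4 + 6*I ≠ 0, so z = -1 + 2*I is a (simple) pole.

Poles of f: {-1 + 2*I, -2/3 - 3*I, I}

Final answer: {-1 + 2*I, -2/3 - 3*I, I}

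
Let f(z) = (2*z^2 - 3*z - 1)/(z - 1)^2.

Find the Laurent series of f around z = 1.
Put w = z - (1), i.e. z = w + 1. The denominator is w^2, so it suffices to rewrite the numerator in powers of w.

P(z) = 2*z^2 - 3*z - 1
P(w + 1) = -2 + w + 2*w^2

Dividing each term by w^2:
  f = -2/w^2 + 1/w + 2

Substituting back w = z - 1:
  f(z) = -2/(z - 1)^2 + 1/(z - 1) + 2

The series is finite because the numerator is a polynomial; the negative powers form the principal part, and the coefficient of 1/(z - 1) gives Res(f, 1) = 1.

Final answer: -2/(z - 1)^2 + 1/(z - 1) + 2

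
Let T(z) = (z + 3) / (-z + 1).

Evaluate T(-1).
Substitute z = -1:
  numerator:   (-1) + 3 = 2
  denominator: -(-1) + 1 = 2
T(-1) = (2)/(2) = 1

Final answer: 1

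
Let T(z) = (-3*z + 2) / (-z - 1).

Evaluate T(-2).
Substitute z = -2:
  numerator:   -3*(-2) + 2 = 8
  denominator: -(-2) - 1 = 1
T(-2) = (8)/(1) = 8

Final answer: 8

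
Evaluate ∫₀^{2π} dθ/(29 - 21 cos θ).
pi/10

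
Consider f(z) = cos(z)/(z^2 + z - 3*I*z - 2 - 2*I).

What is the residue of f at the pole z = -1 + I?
Write f(z) = P(z)/Q(z) with P(z) = cos(z) and Q(z) = z^2 + z - 3*I*z - 2 - 2*I.
The denominator factors as Q(z) = (z - 2*I)*(z + 1 - I), so z = -1 + I is a simple zero of Q and P is analytic there; z = -1 + I is therefore a simple pole and
  Res(f, z₀) = P(z₀)/Q'(z₀).

Q'(z) = 2*z + 1 - 3*I, so Q'(-1 + I) = -1 - I.
P(-1 + I) = cos(1 - I).

Res(f, -1 + I) = (cos(1 - I))/(-1 - I) = (-1/2 + I/2)*cos(1 - I)

Final answer: (-1/2 + I/2)*cos(1 - I)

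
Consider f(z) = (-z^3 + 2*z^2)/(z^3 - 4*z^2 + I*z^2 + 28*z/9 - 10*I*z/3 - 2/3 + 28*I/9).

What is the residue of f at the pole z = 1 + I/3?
Write f(z) = P(z)/Q(z) with P(z) = -z^3 + 2*z^2 and Q(z) = z^3 - 4*z^2 + I*z^2 + 28*z/9 - 10*I*z/3 - 2/3 + 28*I/9.
The denominator factors as Q(z) = (z + I)*(z - 3 + I/3)*(z - 1 - I/3), so z = 1 + I/3 is a simple zero of Q and P is analytic there; z = 1 + I/3 is therefore a simple pole and
  Res(f, z₀) = P(z₀)/Q'(z₀).

Q'(z) = 3*z^2 - 8*z + 2*I*z + 28/9 - 10*I/3, so Q'(1 + I/3) = -26/9 - 2*I.
P(1 + I/3) = 10/9 + 10*I/27.

Res(f, 1 + I/3) = (10/9 + 10*I/27)/(-26/9 - 2*I) = -8/25 + 7*I/75

Final answer: -8/25 + 7*I/75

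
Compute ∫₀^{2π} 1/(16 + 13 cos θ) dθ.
2*sqrt(87)*pi/87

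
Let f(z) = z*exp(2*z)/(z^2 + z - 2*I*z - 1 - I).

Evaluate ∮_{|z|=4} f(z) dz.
-2*pi*exp(2*I) + pi*(2 + 2*I)*exp(-2 + 2*I)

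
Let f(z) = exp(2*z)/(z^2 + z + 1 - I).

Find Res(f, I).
Write f(z) = P(z)/Q(z) with P(z) = exp(2*z) and Q(z) = z^2 + z + 1 - I.
The denominator factors as Q(z) = (z - I)*(z + 1 + I), so z = I is a simple zero of Q and P is analytic there; z = I is therefore a simple pole and
  Res(f, z₀) = P(z₀)/Q'(z₀).

Q'(z) = 2*z + 1, so Q'(I) = 1 + 2*I.
P(I) = exp(2*I).

Res(f, I) = (exp(2*I))/(1 + 2*I) = (1/5 - 2*I/5)*exp(2*I)

Final answer: (1/5 - 2*I/5)*exp(2*I)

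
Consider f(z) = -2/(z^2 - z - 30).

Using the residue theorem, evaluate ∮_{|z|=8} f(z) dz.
By the residue theorem, ∮_C f(z) dz = 2πi · (sum of the residues of f at the poles inside |z| = 8).

The denominator factors as (z + 5)*(z - 6), so the singularities of f are simple poles at z = -5, z = 6.
  |-5|² = 25 < 64 = 8², so this pole is inside the contour.
  |6|² = 36 < 64 = 8², so this pole is inside the contour.

With P(z) = -2 and Q(z) = z^2 - z - 30, each pole is simple, so Res(f, z₀) = P(z₀)/Q'(z₀) with Q'(z) = 2*z - 1.
  Res(f, -5) = P(-5)/Q'(-5) = (-2)/(-11) = 2/11
  Res(f, 6) = P(6)/Q'(6) = (-2)/(11) = -2/11

Sum of residues inside C: 0
∮_C f(z) dz = 2πi · (0) = 0

Final answer: 0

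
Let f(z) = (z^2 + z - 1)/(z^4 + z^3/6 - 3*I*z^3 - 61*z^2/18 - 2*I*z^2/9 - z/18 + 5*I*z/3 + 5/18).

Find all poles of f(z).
The singularities of f are the zeros of the denominator. Factoring,
  z^4 + z^3/6 - 3*I*z^3 - 61*z^2/18 - 2*I*z^2/9 - z/18 + 5*I*z/3 + 5/18 = (z + 1/2 - I)*(z - I/3)*(z - I)*(z - 1/3 - 2*I/3)
so the candidates are z = -1/2 + I, z = I/3, z = I, z = 1/3 + 2*I/3.

Check the numerator P(z) = z^2 + z - 1 at each one:
  P(-1/2 + I) = -9/4 ≠ 0, so z = -1/2 + I is a (simple) pole.
  P(I/3) = -10/9 + I/3 ≠ 0, so z = I/3 is a (simple) pole.
  P(I) = -2 + I ≠ 0, so z = I is a (simple) pole.
  P(1/3 + 2*I/3) = -1 + 10*I/9 ≠ 0, so z = 1/3 + 2*I/3 is a (simple) pole.

Poles of f: {-1/2 + I, I/3, I, 1/3 + 2*I/3}

Final answer: {-1/2 + I, I/3, I, 1/3 + 2*I/3}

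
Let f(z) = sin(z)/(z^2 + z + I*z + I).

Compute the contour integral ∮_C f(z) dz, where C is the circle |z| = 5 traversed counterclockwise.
By the residue theorem, ∮_C f(z) dz = 2πi · (sum of the residues of f at the poles inside |z| = 5).

The denominator factors as (z + I)*(z + 1), so the singularities of f are simple poles at z = -I, z = -1.
  |-I|² = 1 < 25 = 5², so this pole is inside the contour.
  |-1|² = 1 < 25 = 5², so this pole is inside the contour.

With P(z) = sin(z) and Q(z) = z^2 + z + I*z + I, each pole is simple, so Res(f, z₀) = P(z₀)/Q'(z₀) with Q'(z) = 2*z + 1 + I.
  Res(f, -I) = P(-I)/Q'(-I) = (-I*sinh(1))/(1 - I) = (1/2 - I/2)*sinh(1)
  Res(f, -1) = P(-1)/Q'(-1) = (-sin(1))/(-1 + I) = (1/2 + I/2)*sin(1)

Sum of residues inside C: (1/2 - I/2)*sinh(1) + (1/2 + I/2)*sin(1)
∮_C f(z) dz = 2πi · ((1/2 - I/2)*sinh(1) + (1/2 + I/2)*sin(1)) = pi*(-1 + I)*sin(1) + pi*(1 + I)*sinh(1)

Final answer: pi*(-1 + I)*sin(1) + pi*(1 + I)*sinh(1)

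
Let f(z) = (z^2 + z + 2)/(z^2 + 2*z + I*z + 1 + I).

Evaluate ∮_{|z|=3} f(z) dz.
pi*(2 - 2*I)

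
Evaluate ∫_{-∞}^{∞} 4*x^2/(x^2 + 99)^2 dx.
2*sqrt(11)*pi/33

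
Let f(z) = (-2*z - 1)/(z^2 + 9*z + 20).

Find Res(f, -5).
Write f(z) = P(z)/Q(z) with P(z) = -2*z - 1 and Q(z) = z^2 + 9*z + 20.
The denominator factors as Q(z) = (z + 5)*(z + 4), so z = -5 is a simple zero of Q and P is analytic there; z = -5 is therefore a simple pole and
  Res(f, z₀) = P(z₀)/Q'(z₀).

Q'(z) = 2*z + 9, so Q'(-5) = -1.
P(-5) = 9.

Res(f, -5) = (9)/(-1) = -9

Final answer: -9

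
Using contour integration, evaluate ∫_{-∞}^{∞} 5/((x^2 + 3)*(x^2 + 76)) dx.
5*pi*(-3*sqrt(19) + 38*sqrt(3))/8322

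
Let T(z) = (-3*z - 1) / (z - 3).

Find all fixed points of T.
T(z) = z means -3*z - 1 = z*(z - 3), i.e.
  z^2 + 1 = 0.
Discriminant: (0)^2 - 4*(1)*(1) = -4, so the roots are complex conjugates.
  z = (0 ± I*sqrt(4))/(2*(1))
Fixed points: {-I, I}

Final answer: {-I, I}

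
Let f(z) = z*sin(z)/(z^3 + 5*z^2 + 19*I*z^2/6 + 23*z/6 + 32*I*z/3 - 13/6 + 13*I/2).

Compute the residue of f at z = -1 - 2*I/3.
Write f(z) = P(z)/Q(z) with P(z) = z*sin(z) and Q(z) = z^3 + 5*z^2 + 19*I*z^2/6 + 23*z/6 + 32*I*z/3 - 13/6 + 13*I/2.
The denominator factors as Q(z) = (z + 3 + I)*(z + 1 + 3*I/2)*(z + 1 + 2*I/3), so z = -1 - 2*I/3 is a simple zero of Q and P is analytic there; z = -1 - 2*I/3 is therefore a simple pole and
  Res(f, z₀) = P(z₀)/Q'(z₀).

Q'(z) = 3*z^2 + 10*z + 19*I*z/3 + 23/6 + 32*I/3, so Q'(-1 - 2*I/3) = -5/18 + 5*I/3.
P(-1 - 2*I/3) = (1 + 2*I/3)*sin(1 + 2*I/3).

Res(f, -1 - 2*I/3) = ((1 + 2*I/3)*sin(1 + 2*I/3))/(-5/18 + 5*I/3) = (54/185 - 24*I/37)*sin(1 + 2*I/3)

Final answer: (54/185 - 24*I/37)*sin(1 + 2*I/3)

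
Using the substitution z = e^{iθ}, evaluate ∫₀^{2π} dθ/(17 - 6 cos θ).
2*sqrt(253)*pi/253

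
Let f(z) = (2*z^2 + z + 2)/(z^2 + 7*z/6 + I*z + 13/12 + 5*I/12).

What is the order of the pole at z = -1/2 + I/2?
1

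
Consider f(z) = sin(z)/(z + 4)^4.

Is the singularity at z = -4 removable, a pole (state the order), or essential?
Write f(z) = g(z)/(z + 4)^4 with g(z) = sin(z).
g is entire and g(-4) = -sin(4) ≠ 0, so no factor of (z + 4) cancels: the Laurent expansion of f about z = -4 starts at the power -4, i.e. lim_{z→z₀} (z - z₀)^4 f(z) = -sin(4) is finite and nonzero.
So z = -4 is a pole of order 4.

Final answer: pole of order 4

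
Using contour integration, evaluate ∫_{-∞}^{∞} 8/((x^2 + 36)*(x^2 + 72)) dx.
pi*(2 - sqrt(2))/54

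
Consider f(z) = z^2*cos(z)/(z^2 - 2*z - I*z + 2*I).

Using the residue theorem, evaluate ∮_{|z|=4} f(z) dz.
pi*(-8/5 + 16*I/5)*cos(2) + pi*(-2/5 + 4*I/5)*cosh(1)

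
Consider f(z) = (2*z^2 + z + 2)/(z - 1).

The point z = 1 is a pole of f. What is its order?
Factor the denominator:
  z - 1 = (z - 1)

The numerator P(z) = 2*z^2 + z + 2 has P(1) = 5 ≠ 0, so no factor of (z - 1) cancels.
Near z = 1 we can therefore write f(z) = g(z)/(z - 1) with g analytic at 1 and g(1) ≠ 0 (g is just the numerator).

Hence z = 1 is a pole of order 1.

Final answer: 1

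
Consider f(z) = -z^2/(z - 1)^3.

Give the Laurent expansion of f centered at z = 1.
Put w = z - (1), i.e. z = w + 1. The denominator is w^3, so it suffices to rewrite the numerator in powers of w.

P(z) = -z^2
P(w + 1) = -1 - 2*w - w^2

Dividing each term by w^3:
  f = -1/w^3 - 2/w^2 - 1/w

Substituting back w = z - 1:
  f(z) = -1/(z - 1)^3 - 2/(z - 1)^2 - 1/(z - 1)

The series is finite because the numerator is a polynomial; the negative powers form the principal part, and the coefficient of 1/(z - 1) gives Res(f, 1) = -1.

Final answer: -1/(z - 1)^3 - 2/(z - 1)^2 - 1/(z - 1)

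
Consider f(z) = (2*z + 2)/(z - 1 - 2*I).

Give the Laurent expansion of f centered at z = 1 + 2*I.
(4 + 4*I)/(z - 1 - 2*I) + 2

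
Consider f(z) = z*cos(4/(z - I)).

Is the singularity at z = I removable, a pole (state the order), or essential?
Let u = z - I. Then
  cos(4/u) = Σ_{k≥0} (-1)^k (4)^(2k)/((2k)!·u^(2k)) = 1 - 8/u^2 + 32/(3*u^4) + ...
which has infinitely many negative powers of u, so cos(4/(z - I)) has an essential singularity at z = I.
The extra factor z is a nonzero polynomial; if the product had at most a pole at z = I, dividing by that polynomial would leave cos(4/(z - I)) with at most a pole too — contradiction. (Equivalently, the product's Laurent series still has infinitely many negative powers.)
So the singularity is essential.

Final answer: essential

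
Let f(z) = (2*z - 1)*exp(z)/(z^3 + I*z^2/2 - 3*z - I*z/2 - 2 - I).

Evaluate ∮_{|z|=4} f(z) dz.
By the residue theorem, ∮_C f(z) dz = 2πi · (sum of the residues of f at the poles inside |z| = 4).

The denominator factors as (z + 1)*(z - 2)*(z + 1 + I/2), so the singularities of f are simple poles at z = -1, z = 2, z = -1 - I/2.
  |-1|² = 1 < 16 = 4², so this pole is inside the contour.
  |2|² = 4 < 16 = 4², so this pole is inside the contour.
  |-1 - I/2|² = 5/4 < 16 = 4², so this pole is inside the contour.

With P(z) = (2*z - 1)*exp(z) and Q(z) = z^3 + I*z^2/2 - 3*z - I*z/2 - 2 - I, each pole is simple, so Res(f, z₀) = P(z₀)/Q'(z₀) with Q'(z) = 3*z^2 + I*z - 3 - I/2.
  Res(f, -1) = P(-1)/Q'(-1) = (-3*exp(-1))/(-3*I/2) = -2*I*exp(-1)
  Res(f, 2) = P(2)/Q'(2) = (3*exp(2))/(9 + 3*I/2) = (12/37 - 2*I/37)*exp(2)
  Res(f, -1 - I/2) = P(-1 - I/2)/Q'(-1 - I/2) = ((-3 - I)*exp(-1 - I/2))/(-1/4 + 3*I/2) = (-12/37 + 76*I/37)*exp(-1 - I/2)

Sum of residues inside C: -2*I*exp(-1) + (12/37 - 2*I/37)*exp(2) + (-12/37 + 76*I/37)*exp(-1 - I/2)
∮_C f(z) dz = 2πi · (-2*I*exp(-1) + (12/37 - 2*I/37)*exp(2) + (-12/37 + 76*I/37)*exp(-1 - I/2)) = 4*pi*exp(-1) + pi*(-152/37 - 24*I/37)*exp(-1 - I/2) + pi*(4/37 + 24*I/37)*exp(2)

Final answer: 4*pi*exp(-1) + pi*(-152/37 - 24*I/37)*exp(-1 - I/2) + pi*(4/37 + 24*I/37)*exp(2)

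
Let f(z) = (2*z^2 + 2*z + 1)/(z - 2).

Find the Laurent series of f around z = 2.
Put w = z - (2), i.e. z = w + 2. The denominator is w, so it suffices to rewrite the numerator in powers of w.

P(z) = 2*z^2 + 2*z + 1
P(w + 2) = 13 + 10*w + 2*w^2

Dividing each term by w:
  f = 13/w + 10 + 2*w

Substituting back w = z - 2:
  f(z) = 13/(z - 2) + 10 + 2*(z - 2)

The series is finite because the numerator is a polynomial; the negative powers form the principal part, and the coefficient of 1/(z - 2) gives Res(f, 2) = 13.

Final answer: 13/(z - 2) + 10 + 2*(z - 2)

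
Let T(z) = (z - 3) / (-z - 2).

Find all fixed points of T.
T(z) = z means z - 3 = z*(-z - 2), i.e.
  -z^2 - 3*z + 3 = 0.
Discriminant: (-3)^2 - 4*(-1)*(3) = 21, so the roots are real.
  z = (3 ± sqrt(21))/(2*(-1))
Fixed points: {-sqrt(21)/2 - 3/2, -3/2 + sqrt(21)/2}

Final answer: {-sqrt(21)/2 - 3/2, -3/2 + sqrt(21)/2}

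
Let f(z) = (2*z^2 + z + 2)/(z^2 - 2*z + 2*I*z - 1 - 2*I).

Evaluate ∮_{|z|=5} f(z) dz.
By the residue theorem, ∮_C f(z) dz = 2πi · (sum of the residues of f at the poles inside |z| = 5).

The denominator factors as (z + I)*(z - 2 + I), so the singularities of f are simple poles at z = -I, z = 2 - I.
  |-I|² = 1 < 25 = 5², so this pole is inside the contour.
  |2 - I|² = 5 < 25 = 5², so this pole is inside the contour.

With P(z) = 2*z^2 + z + 2 and Q(z) = z^2 - 2*z + 2*I*z - 1 - 2*I, each pole is simple, so Res(f, z₀) = P(z₀)/Q'(z₀) with Q'(z) = 2*z - 2 + 2*I.
  Res(f, -I) = P(-I)/Q'(-I) = (-I)/(-2) = I/2
  Res(f, 2 - I) = P(2 - I)/Q'(2 - I) = (10 - 9*I)/(2) = 5 - 9*I/2

Sum of residues inside C: 5 - 4*I
∮_C f(z) dz = 2πi · (5 - 4*I) = pi*(8 + 10*I)

Final answer: pi*(8 + 10*I)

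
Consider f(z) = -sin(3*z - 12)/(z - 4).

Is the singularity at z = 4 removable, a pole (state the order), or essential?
removable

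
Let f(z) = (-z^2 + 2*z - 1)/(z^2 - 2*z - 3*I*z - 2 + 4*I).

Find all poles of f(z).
The singularities of f are the zeros of the denominator. Factoring,
  z^2 - 2*z - 3*I*z - 2 + 4*I = (z - 2 - I)*(z - 2*I)
so the candidates are z = 2 + I, z = 2*I.

Check the numerator P(z) = -z^2 + 2*z - 1 at each one:
  P(2 + I) = -2*I ≠ 0, so z = 2 + I is a (simple) pole.
  P(2*I) = 3 + 4*I ≠ 0, so z = 2*I is a (simple) pole.

Poles of f: {2*I, 2 + I}

Final answer: {2*I, 2 + I}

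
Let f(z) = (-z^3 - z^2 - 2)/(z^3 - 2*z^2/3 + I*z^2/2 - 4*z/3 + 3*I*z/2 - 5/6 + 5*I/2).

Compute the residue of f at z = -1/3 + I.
Write f(z) = P(z)/Q(z) with P(z) = -z^3 - z^2 - 2 and Q(z) = z^3 - 2*z^2/3 + I*z^2/2 - 4*z/3 + 3*I*z/2 - 5/6 + 5*I/2.
The denominator factors as Q(z) = (z + 1/3 - I)*(z - 2 + I)*(z + 1 + I/2), so z = -1/3 + I is a simple zero of Q and P is analytic there; z = -1/3 + I is therefore a simple pole and
  Res(f, z₀) = P(z₀)/Q'(z₀).

Q'(z) = 3*z^2 - 4*z/3 + I*z - 4/3 + 3*I/2, so Q'(-1/3 + I) = -41/9 - 13*I/6.
P(-1/3 + I) = -56/27 + 4*I/3.

Res(f, -1/3 + I) = (-56/27 + 4*I/3)/(-41/9 - 13*I/6) = 6376/24735 - 3424*I/8245

Final answer: 6376/24735 - 3424*I/8245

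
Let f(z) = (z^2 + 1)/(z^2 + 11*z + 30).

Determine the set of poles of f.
The singularities of f are the zeros of the denominator. Factoring,
  z^2 + 11*z + 30 = (z + 5)*(z + 6)
so the candidates are z = -5, z = -6.

Check the numerator P(z) = z^2 + 1 at each one:
  P(-5) = 26 ≠ 0, so z = -5 is a (simple) pole.
  P(-6) = 37 ≠ 0, so z = -6 is a (simple) pole.

Poles of f: {-6, -5}

Final answer: {-6, -5}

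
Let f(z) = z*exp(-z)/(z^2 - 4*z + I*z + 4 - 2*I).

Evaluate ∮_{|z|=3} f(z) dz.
By the residue theorem, ∮_C f(z) dz = 2πi · (sum of the residues of f at the poles inside |z| = 3).

The denominator factors as (z - 2)*(z - 2 + I), so the singularities of f are simple poles at z = 2, z = 2 - I.
  |2|² = 4 < 9 = 3², so this pole is inside the contour.
  |2 - I|² = 5 < 9 = 3², so this pole is inside the contour.

With P(z) = z*exp(-z) and Q(z) = z^2 - 4*z + I*z + 4 - 2*I, each pole is simple, so Res(f, z₀) = P(z₀)/Q'(z₀) with Q'(z) = 2*z - 4 + I.
  Res(f, 2) = P(2)/Q'(2) = (2*exp(-2))/(I) = -2*I*exp(-2)
  Res(f, 2 - I) = P(2 - I)/Q'(2 - I) = ((2 - I)*exp(-2 + I))/(-I) = (1 + 2*I)*exp(-2 + I)

Sum of residues inside C: -2*I*exp(-2) + (1 + 2*I)*exp(-2 + I)
∮_C f(z) dz = 2πi · (-2*I*exp(-2) + (1 + 2*I)*exp(-2 + I)) = 4*pi*exp(-2) + pi*(-4 + 2*I)*exp(-2 + I)

Final answer: 4*pi*exp(-2) + pi*(-4 + 2*I)*exp(-2 + I)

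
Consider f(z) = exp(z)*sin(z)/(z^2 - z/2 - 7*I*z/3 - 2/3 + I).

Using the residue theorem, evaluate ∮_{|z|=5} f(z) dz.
pi*(-120/109 + 36*I/109)*exp(1/2 + I/3)*sin(1/2 + I/3) + pi*(36/109 + 120*I/109)*exp(2*I)*sinh(2)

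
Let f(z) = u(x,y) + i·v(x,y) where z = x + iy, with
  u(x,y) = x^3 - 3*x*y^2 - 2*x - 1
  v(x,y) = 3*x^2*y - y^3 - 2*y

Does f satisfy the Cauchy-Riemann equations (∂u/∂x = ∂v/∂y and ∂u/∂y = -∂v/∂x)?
∂u/∂x = 3*x^2 - 3*y^2 - 2
∂v/∂y = 3*x^2 - 3*y^2 - 2
∂u/∂y = -6*x*y
∂v/∂x = 6*x*y
∂u/∂x = ∂v/∂y and ∂u/∂y = -∂v/∂x hold identically; f is analytic.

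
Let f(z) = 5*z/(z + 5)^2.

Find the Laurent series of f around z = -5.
Put w = z - (-5), i.e. z = w - 5. The denominator is w^2, so it suffices to rewrite the numerator in powers of w.

P(z) = 5*z
P(w - 5) = -25 + 5*w

Dividing each term by w^2:
  f = -25/w^2 + 5/w

Substituting back w = z + 5:
  f(z) = -25/(z + 5)^2 + 5/(z + 5)

The series is finite because the numerator is a polynomial; the negative powers form the principal part, and the coefficient of 1/(z + 5) gives Res(f, -5) = 5.

Final answer: -25/(z + 5)^2 + 5/(z + 5)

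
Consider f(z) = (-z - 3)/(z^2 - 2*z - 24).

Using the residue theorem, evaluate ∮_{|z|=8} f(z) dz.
-2*I*pi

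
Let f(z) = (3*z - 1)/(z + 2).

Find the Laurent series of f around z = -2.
Put w = z - (-2), i.e. z = w - 2. The denominator is w, so it suffices to rewrite the numerator in powers of w.

P(z) = 3*z - 1
P(w - 2) = -7 + 3*w

Dividing each term by w:
  f = -7/w + 3

Substituting back w = z + 2:
  f(z) = -7/(z + 2) + 3

The series is finite because the numerator is a polynomial; the negative powers form the principal part, and the coefficient of 1/(z + 2) gives Res(f, -2) = -7.

Final answer: -7/(z + 2) + 3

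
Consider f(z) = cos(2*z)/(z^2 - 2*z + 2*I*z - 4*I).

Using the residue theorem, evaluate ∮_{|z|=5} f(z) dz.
pi*(-1/2 - I/2)*cosh(4) + pi*(1/2 + I/2)*cos(4)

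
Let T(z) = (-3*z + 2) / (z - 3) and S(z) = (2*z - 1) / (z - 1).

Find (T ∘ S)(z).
(T ∘ S)(z) = T(S(z)) = ((-3)*S(z) + (2))/((1)*S(z) + (-3)). Multiply numerator and denominator by z - 1:
  numerator:   (-3)*(2*z - 1) + (2)*(z - 1) = -4*z + 1
  denominator: (1)*(2*z - 1) + (-3)*(z - 1) = -z + 2
(T ∘ S)(z) = (-4*z + 1)/(-z + 2) = (4*z - 1)/(z - 2)

Final answer: (4*z - 1)/(z - 2)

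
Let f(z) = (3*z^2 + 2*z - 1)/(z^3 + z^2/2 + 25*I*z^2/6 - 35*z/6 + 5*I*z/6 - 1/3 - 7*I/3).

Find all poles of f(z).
The singularities of f are the zeros of the denominator. Factoring,
  z^3 + z^2/2 + 25*I*z^2/6 - 35*z/6 + 5*I*z/6 - 1/3 - 7*I/3 = (z - 1/2 + 3*I/2)*(z + 1 + 2*I)*(z + 2*I/3)
so the candidates are z = 1/2 - 3*I/2, z = -1 - 2*I, z = -2*I/3.

Check the numerator P(z) = 3*z^2 + 2*z - 1 at each one:
  P(1/2 - 3*I/2) = -6 - 15*I/2 ≠ 0, so z = 1/2 - 3*I/2 is a (simple) pole.
  P(-1 - 2*I) = -12 + 8*I ≠ 0, so z = -1 - 2*I is a (simple) pole.
  P(-2*I/3) = -7/3 - 4*I/3 ≠ 0, so z = -2*I/3 is a (simple) pole.

Poles of f: {-1 - 2*I, -2*I/3, 1/2 - 3*I/2}

Final answer: {-1 - 2*I, -2*I/3, 1/2 - 3*I/2}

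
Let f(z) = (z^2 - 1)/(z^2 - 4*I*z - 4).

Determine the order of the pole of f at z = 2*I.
Factor the denominator:
  z^2 - 4*I*z - 4 = (z - 2*I)^2

The numerator P(z) = z^2 - 1 has P(2*I) = -5 ≠ 0, so no factor of (z - 2*I) cancels.
Near z = 2*I we can therefore write f(z) = g(z)/(z - 2*I)^2 with g analytic at 2*I and g(2*I) ≠ 0 (g is just the numerator).

Hence z = 2*I is a pole of order 2.

Final answer: 2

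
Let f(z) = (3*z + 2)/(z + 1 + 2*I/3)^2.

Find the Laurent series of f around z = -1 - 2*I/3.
Put w = z - (-1 - 2*I/3), i.e. z = w - 1 - 2*I/3. The denominator is w^2, so it suffices to rewrite the numerator in powers of w.

P(z) = 3*z + 2
P(w - 1 - 2*I/3) = -1 - 2*I + 3*w

Dividing each term by w^2:
  f = (-1 - 2*I)/w^2 + 3/w

Substituting back w = z + 1 + 2*I/3:
  f(z) = (-1 - 2*I)/(z + 1 + 2*I/3)^2 + 3/(z + 1 + 2*I/3)

The series is finite because the numerator is a polynomial; the negative powers form the principal part, and the coefficient of 1/(z + 1 + 2*I/3) gives Res(f, -1 - 2*I/3) = 3.

Final answer: (-1 - 2*I)/(z + 1 + 2*I/3)^2 + 3/(z + 1 + 2*I/3)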